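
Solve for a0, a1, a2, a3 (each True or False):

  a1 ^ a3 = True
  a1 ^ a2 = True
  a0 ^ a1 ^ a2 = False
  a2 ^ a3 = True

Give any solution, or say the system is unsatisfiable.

Adding constraints 1, 2, 4 mod 2: every variable appears an even number of times on the left, so the left side is 0.
But the right sides sum to 1 (mod 2). 0 ≠ 1 — the system is inconsistent.

The formula is unsatisfiable.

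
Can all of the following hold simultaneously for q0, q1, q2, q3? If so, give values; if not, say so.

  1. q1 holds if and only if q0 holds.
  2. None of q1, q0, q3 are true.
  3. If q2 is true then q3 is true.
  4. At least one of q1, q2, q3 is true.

Case q0 = True:
  Constraint (2) is violated (q0=T) — contradiction.
Case q0 = False:
  (1) with q0=F forces q1 = False.
  (2) forces q3 = False.
  (3) with q3=F forces q2 = False.
  Constraint (4) is violated (q1=F, q2=F, q3=F) — contradiction.
Both cases fail — unsatisfiable.

Unsatisfiable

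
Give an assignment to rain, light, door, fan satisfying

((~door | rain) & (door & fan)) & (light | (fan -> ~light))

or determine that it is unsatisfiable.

rain = True, light = True, door = True, fan = True

  (~door | rain) & (door & fan) = True
    ~door | rain = True
      ~door = False
    door & fan = True
  light | (fan -> ~light) = True
    fan -> ~light = False
      ~light = False
Both conjuncts True, so the formula holds.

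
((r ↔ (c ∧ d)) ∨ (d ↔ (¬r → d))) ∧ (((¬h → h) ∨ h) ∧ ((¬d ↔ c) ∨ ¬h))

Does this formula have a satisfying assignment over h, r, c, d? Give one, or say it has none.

h = True, r = False, c = True, d = False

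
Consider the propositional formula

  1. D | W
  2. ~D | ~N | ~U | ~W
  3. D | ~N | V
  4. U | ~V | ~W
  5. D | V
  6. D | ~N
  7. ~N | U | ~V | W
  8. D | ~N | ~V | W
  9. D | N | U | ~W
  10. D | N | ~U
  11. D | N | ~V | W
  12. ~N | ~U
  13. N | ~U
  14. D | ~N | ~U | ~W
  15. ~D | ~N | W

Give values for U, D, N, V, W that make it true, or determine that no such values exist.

Try U = True:
  (~N | ~U) forces N = False.
  clause (N | ~U) is falsified — backtrack.
So U = False.
Set D = True.
Set N = True.
  then (~D | ~N | W) forces W = True.
  then (U | ~V | ~W) forces V = False.
All clauses satisfied.

U = False, D = True, N = True, V = False, W = True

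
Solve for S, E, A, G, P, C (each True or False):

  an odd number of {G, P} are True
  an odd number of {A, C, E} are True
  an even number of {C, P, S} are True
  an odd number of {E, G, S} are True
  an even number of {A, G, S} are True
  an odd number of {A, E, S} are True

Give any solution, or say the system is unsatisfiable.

S: False, E: False, A: True, G: True, P: False, C: False

{G, P}: 1 true → odd ✓
{A, C, E}: 1 true → odd ✓
{C, P, S}: 0 true → even ✓
{E, G, S}: 1 true → odd ✓
{A, G, S}: 2 true → even ✓
{A, E, S}: 1 true → odd ✓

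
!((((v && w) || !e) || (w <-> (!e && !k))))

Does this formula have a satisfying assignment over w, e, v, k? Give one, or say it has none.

w=T; e=T; v=F; k=T

  !((((v && w) || !e) || (w <-> (!e && !k)))) = True
    ((v && w) || !e) || (w <-> (!e && !k)) = False
      (v && w) || !e = False
        v && w = False
        !e = False
      w <-> (!e && !k) = False
        !e && !k = False
          !e = False
          !k = False
The formula evaluates to True.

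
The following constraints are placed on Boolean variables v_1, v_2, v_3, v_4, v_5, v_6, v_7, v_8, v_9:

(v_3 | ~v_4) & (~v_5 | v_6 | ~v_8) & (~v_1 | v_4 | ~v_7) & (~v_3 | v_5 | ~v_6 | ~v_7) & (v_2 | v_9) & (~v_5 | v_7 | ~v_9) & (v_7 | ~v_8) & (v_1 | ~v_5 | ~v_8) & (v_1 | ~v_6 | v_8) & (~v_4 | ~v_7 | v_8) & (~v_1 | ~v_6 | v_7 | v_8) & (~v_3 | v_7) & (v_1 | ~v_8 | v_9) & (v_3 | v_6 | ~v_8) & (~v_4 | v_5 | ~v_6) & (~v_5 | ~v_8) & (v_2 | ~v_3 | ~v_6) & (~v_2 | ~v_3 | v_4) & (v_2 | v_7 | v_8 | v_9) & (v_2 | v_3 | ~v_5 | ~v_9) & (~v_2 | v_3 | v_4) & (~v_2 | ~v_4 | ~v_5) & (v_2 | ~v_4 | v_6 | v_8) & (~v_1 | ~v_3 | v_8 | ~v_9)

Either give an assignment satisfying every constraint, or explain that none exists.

Set v_1 = True.
Set v_2 = True.
Try v_3 = False:
  (v_3 | ~v_4) forces v_4 = False.
  clause (~v_2 | v_3 | v_4) is falsified — backtrack.
So v_3 = True.
  then (~v_3 | v_7) forces v_7 = True.
  then (~v_2 | ~v_3 | v_4) forces v_4 = True.
  then (~v_2 | ~v_4 | ~v_5) forces v_5 = False.
  then (~v_3 | v_5 | ~v_6 | ~v_7) forces v_6 = False.
  then (~v_4 | ~v_7 | v_8) forces v_8 = True.
Set v_9 = True.
All clauses satisfied.

v_1: True, v_2: True, v_3: True, v_4: True, v_5: False, v_6: False, v_7: True, v_8: True, v_9: True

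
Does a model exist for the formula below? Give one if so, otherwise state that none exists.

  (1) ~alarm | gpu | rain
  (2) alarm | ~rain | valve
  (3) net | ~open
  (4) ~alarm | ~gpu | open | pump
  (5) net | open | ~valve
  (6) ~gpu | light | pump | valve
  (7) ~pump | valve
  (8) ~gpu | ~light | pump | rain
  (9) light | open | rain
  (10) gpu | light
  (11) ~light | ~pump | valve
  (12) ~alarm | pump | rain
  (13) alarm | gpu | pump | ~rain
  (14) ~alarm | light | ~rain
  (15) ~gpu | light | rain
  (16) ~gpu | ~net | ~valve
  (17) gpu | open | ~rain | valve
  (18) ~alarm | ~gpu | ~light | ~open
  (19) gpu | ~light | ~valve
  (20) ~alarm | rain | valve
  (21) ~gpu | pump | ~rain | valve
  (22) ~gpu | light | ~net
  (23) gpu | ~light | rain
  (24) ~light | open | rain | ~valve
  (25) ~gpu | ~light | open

alarm = True, open = True, valve = False, pump = False, gpu = False, rain = True, light = True, net = True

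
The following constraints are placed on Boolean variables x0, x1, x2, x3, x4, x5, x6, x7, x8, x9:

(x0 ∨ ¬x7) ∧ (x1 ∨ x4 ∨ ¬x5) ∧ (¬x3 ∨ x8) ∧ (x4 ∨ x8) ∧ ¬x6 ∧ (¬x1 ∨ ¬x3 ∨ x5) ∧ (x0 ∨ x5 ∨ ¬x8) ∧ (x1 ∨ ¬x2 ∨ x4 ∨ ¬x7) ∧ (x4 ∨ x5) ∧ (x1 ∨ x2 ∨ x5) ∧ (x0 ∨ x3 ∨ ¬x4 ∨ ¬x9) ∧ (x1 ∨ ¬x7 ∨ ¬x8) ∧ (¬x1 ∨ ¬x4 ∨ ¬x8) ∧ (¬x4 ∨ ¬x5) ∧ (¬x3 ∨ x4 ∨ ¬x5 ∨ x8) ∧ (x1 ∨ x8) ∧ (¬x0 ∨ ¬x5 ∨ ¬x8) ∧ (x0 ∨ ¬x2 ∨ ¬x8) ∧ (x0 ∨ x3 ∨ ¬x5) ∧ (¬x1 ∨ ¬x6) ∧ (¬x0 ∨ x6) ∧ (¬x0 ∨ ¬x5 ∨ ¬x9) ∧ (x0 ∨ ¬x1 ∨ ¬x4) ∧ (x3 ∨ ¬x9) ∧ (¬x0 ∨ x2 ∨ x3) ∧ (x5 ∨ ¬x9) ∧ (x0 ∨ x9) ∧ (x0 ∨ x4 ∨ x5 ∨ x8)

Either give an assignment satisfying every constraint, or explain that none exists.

x0=F, x1=T, x2=F, x3=T, x4=F, x5=T, x6=F, x7=F, x8=T, x9=T

Unit clause (¬x6) forces x6 = False.
In (¬x0 ∨ x6) only ¬x0 is left, so x0 = False.
In (x0 ∨ x9) only x9 is left, so x9 = True.
In (x0 ∨ ¬x7) only ¬x7 is left, so x7 = False.
In (x3 ∨ ¬x9) only x3 is left, so x3 = True.
In (x5 ∨ ¬x9) only x5 is left, so x5 = True.
In (¬x3 ∨ x8) only x8 is left, so x8 = True.
In (¬x4 ∨ ¬x5) only ¬x4 is left, so x4 = False.
In (x0 ∨ ¬x2 ∨ ¬x8) only ¬x2 is left, so x2 = False.
In (x1 ∨ x4 ∨ ¬x5) only x1 is left, so x1 = True.
All clauses satisfied.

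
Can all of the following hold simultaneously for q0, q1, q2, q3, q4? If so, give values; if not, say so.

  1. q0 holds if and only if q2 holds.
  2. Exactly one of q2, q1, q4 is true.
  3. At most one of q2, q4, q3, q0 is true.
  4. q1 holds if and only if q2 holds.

q0=F, q1=F, q2=F, q3=F, q4=T

  (1) q0=F, q2=F — same ✓
  (2) {q2, q1, q4}: 1 true — exactly one ✓
  (3) {q2, q4, q3, q0}: 1 true — at most one ✓
  (4) q1=F, q2=F — same ✓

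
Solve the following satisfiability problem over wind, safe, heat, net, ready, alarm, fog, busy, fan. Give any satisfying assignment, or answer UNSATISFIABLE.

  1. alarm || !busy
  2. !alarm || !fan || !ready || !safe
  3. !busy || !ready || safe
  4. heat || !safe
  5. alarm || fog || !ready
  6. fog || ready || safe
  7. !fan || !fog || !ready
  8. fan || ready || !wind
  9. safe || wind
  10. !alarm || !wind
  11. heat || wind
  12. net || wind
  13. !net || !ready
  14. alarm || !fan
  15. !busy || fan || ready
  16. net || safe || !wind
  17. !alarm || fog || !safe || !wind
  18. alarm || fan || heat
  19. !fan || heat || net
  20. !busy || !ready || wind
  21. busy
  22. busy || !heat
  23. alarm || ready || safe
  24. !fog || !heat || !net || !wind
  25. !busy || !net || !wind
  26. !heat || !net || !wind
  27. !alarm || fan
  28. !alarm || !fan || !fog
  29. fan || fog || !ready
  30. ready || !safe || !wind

Unit clause (busy) forces busy = True.
In (alarm || !busy) only alarm is left, so alarm = True.
In (!alarm || !wind) only !wind is left, so wind = False.
In (heat || wind) only heat is left, so heat = True.
In (net || wind) only net is left, so net = True.
In (!net || !ready) only !ready is left, so ready = False.
In (!busy || fan || ready) only fan is left, so fan = True.
In (!alarm || !fan || !fog) only !fog is left, so fog = False.
In (fog || ready || safe) only safe is left, so safe = True.
All clauses satisfied.

wind=F; safe=T; heat=T; net=T; ready=F; alarm=T; fog=F; busy=T; fan=T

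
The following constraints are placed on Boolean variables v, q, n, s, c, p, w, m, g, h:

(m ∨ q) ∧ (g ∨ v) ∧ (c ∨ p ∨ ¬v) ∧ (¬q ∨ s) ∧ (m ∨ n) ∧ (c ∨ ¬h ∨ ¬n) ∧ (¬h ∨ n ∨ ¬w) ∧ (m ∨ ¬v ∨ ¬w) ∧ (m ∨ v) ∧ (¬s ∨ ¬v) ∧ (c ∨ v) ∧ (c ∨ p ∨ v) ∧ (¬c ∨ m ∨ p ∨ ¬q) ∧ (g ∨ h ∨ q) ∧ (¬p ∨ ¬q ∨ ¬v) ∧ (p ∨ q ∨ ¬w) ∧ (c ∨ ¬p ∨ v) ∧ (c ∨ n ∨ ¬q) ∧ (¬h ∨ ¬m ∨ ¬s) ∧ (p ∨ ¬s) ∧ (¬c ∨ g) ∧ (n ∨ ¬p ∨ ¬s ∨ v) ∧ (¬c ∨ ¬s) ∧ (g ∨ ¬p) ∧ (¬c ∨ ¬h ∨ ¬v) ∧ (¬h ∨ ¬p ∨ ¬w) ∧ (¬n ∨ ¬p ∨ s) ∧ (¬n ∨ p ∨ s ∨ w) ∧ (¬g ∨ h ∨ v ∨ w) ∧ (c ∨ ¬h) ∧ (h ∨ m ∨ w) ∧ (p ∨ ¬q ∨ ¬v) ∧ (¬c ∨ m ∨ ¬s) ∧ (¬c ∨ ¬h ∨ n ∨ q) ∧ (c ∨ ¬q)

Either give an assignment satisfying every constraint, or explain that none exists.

v: True, q: False, n: False, s: False, c: True, p: True, w: False, m: True, g: True, h: False

Set v = True.
  then (¬s ∨ ¬v) forces s = False.
  then (¬q ∨ s) forces q = False.
  then (m ∨ q) forces m = True.
Try n = True:
  (¬n ∨ ¬p ∨ s) forces p = False.
  (c ∨ p ∨ ¬v) forces c = True.
  (p ∨ q ∨ ¬w) forces w = False.
  clause (¬n ∨ p ∨ s ∨ w) is falsified — backtrack.
So n = False.
Set c = True.
  then (¬c ∨ g) forces g = True.
  then (¬c ∨ ¬h ∨ ¬v) forces h = False.
Set p = True.
Set w = False.
All clauses satisfied.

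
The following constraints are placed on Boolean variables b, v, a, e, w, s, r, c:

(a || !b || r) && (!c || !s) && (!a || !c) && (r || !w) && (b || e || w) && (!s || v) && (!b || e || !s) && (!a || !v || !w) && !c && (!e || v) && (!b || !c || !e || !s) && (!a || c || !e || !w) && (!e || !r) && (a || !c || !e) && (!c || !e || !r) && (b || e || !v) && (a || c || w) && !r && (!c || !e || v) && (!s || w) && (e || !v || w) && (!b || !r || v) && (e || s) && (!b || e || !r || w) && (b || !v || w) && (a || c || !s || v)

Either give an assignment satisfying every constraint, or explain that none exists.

b = True, v = True, a = True, e = True, w = False, s = False, r = False, c = False

Unit clause (!c) forces c = False.
Unit clause (!r) forces r = False.
In (r || !w) only !w is left, so w = False.
In (a || c || w) only a is left, so a = True.
In (!s || w) only !s is left, so s = False.
In (e || s) only e is left, so e = True.
In (!e || v) only v is left, so v = True.
In (b || !v || w) only b is left, so b = True.
All clauses satisfied.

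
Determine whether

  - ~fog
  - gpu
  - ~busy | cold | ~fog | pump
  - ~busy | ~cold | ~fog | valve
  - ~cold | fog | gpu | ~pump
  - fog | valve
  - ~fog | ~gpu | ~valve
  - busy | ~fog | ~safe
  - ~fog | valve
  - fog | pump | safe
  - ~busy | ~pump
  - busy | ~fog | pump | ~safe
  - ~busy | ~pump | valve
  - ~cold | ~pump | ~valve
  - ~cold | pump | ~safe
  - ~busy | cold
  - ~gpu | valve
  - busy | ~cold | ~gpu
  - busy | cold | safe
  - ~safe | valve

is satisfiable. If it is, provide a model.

Unit clause (~fog) forces fog = False.
Unit clause (gpu) forces gpu = True.
In (fog | valve) only valve is left, so valve = True.
Try busy = True:
  (~busy | ~pump) forces pump = False.
  (fog | pump | safe) forces safe = True.
  (~cold | pump | ~safe) forces cold = False.
  clause (~busy | cold) is falsified — backtrack.
So busy = False.
  then (busy | ~cold | ~gpu) forces cold = False.
  then (busy | cold | safe) forces safe = True.
Set pump = False.
All clauses satisfied.

valve = True, gpu = True, busy = False, cold = False, pump = False, fog = False, safe = True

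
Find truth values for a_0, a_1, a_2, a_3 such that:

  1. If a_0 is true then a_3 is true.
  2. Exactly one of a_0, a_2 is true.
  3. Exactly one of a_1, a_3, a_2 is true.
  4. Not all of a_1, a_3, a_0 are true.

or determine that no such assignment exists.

a_0 = False; a_1 = False; a_2 = True; a_3 = False

  (1) a_0=F ⇒ a_3: vacuous ✓
  (2) {a_0, a_2}: 1 true — exactly one ✓
  (3) {a_1, a_3, a_2}: 1 true — exactly one ✓
  (4) {a_1, a_3, a_0}: 0/3 true — not all ✓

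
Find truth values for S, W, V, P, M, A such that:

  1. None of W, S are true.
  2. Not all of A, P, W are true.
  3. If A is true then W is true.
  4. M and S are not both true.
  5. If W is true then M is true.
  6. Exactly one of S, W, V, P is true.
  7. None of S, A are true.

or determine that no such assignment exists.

S = False, W = False, V = False, P = True, M = False, A = False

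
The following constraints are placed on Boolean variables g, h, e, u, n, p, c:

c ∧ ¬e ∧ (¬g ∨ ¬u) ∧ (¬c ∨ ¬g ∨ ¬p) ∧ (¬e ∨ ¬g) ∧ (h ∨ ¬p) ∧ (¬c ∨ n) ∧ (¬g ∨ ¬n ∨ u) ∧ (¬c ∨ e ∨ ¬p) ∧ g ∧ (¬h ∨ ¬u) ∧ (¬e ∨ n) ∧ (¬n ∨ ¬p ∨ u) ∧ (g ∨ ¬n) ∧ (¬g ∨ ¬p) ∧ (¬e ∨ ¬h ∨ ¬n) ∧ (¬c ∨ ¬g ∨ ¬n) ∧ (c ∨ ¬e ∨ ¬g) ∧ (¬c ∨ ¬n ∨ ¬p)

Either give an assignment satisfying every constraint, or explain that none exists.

UNSATISFIABLE

Case e = True:
  Clause (¬e) is falsified — contradiction.
Case e = False:
  (c) forces c = True.
  (¬c ∨ n) forces n = True.
  (¬c ∨ e ∨ ¬p) forces p = False.
  (g) forces g = True.
  Clause (¬c ∨ ¬g ∨ ¬n) is falsified — contradiction.
Both cases fail, so the formula is unsatisfiable.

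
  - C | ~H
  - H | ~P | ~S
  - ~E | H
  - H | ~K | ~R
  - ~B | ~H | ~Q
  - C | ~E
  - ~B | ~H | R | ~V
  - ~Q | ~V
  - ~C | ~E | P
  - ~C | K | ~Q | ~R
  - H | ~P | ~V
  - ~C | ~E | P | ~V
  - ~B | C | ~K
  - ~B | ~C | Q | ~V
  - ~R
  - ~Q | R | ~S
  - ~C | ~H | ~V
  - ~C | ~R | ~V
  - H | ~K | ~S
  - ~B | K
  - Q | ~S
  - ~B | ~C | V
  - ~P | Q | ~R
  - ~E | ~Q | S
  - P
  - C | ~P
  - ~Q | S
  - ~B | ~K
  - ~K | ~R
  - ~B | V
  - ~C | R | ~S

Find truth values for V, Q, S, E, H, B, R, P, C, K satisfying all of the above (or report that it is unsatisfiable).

Unit clause (~R) forces R = False.
Unit clause (P) forces P = True.
In (C | ~P) only C is left, so C = True.
In (~C | R | ~S) only ~S is left, so S = False.
In (~Q | S) only ~Q is left, so Q = False.
Try V = True:
  (H | ~P | ~V) forces H = True.
  clause (~C | ~H | ~V) is falsified — backtrack.
So V = False.
  then (~B | ~C | V) forces B = False.
Set E = False.
Set H = False.
Set K = True.
All clauses satisfied.

V = False, Q = False, S = False, E = False, H = False, B = False, R = False, P = True, C = True, K = True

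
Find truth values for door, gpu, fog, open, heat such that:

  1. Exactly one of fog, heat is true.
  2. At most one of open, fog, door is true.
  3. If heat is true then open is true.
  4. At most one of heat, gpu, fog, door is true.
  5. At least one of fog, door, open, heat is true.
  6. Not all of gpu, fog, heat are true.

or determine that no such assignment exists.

door: False; gpu: False; fog: True; open: False; heat: False

  (1) {fog, heat}: 1 true — exactly one ✓
  (2) {open, fog, door}: 1 true — at most one ✓
  (3) heat=F ⇒ open: vacuous ✓
  (4) {heat, gpu, fog, door}: 1 true — at most one ✓
  (5) {fog, door, open, heat}: 1 true — at least one ✓
  (6) {gpu, fog, heat}: 1/3 true — not all ✓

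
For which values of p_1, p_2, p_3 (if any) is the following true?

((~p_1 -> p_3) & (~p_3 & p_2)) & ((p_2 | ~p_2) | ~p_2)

p_1 = True; p_2 = True; p_3 = False

  (~p_1 -> p_3) & (~p_3 & p_2) = True
    ~p_1 -> p_3 = True
      ~p_1 = False
    ~p_3 & p_2 = True
      ~p_3 = True
  (p_2 | ~p_2) | ~p_2 = True
    p_2 | ~p_2 = True
      ~p_2 = False
    ~p_2 = False
Both conjuncts True, so the formula holds.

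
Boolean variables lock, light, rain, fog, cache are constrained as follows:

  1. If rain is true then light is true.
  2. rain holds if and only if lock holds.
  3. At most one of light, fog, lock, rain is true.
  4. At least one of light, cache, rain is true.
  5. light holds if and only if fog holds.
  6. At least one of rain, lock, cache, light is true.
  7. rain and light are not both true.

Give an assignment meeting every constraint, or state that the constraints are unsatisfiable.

lock = False, light = False, rain = False, fog = False, cache = True

  (1) rain=F ⇒ light: vacuous ✓
  (2) rain=F, lock=F — same ✓
  (3) {light, fog, lock, rain}: 0 true — at most one ✓
  (4) {light, cache, rain}: 1 true — at least one ✓
  (5) light=F, fog=F — same ✓
  (6) {rain, lock, cache, light}: 1 true — at least one ✓
  (7) rain=F, light=F — not both ✓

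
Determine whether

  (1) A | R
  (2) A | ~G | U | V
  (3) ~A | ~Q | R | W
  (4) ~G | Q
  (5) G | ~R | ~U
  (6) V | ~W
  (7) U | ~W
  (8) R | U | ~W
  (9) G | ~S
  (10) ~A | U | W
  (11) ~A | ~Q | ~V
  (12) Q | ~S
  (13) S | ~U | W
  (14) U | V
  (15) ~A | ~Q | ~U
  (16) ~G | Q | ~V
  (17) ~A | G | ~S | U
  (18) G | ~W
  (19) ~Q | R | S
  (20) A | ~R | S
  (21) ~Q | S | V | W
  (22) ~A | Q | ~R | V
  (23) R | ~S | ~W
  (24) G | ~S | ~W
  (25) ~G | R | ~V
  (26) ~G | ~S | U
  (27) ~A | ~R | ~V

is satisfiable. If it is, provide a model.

U=T, R=T, W=F, V=F, Q=T, S=T, G=T, A=F

Set U = True.
Set R = True.
  then (G | ~R | ~U) forces G = True.
  then (~G | Q) forces Q = True.
  then (~A | ~Q | ~U) forces A = False.
  then (A | ~R | S) forces S = True.
Set W = False.
Set V = False.
All clauses satisfied.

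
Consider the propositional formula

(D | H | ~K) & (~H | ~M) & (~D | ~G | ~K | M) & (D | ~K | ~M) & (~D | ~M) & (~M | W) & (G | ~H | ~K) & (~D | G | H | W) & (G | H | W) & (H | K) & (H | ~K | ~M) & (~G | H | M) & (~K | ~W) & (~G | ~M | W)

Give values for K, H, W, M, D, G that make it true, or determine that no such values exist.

Set K = False.
  then (H | K) forces H = True.
  then (~H | ~M) forces M = False.
Set W = False.
Set D = True.
Set G = False.
All clauses satisfied.

K = False, H = True, W = False, M = False, D = True, G = False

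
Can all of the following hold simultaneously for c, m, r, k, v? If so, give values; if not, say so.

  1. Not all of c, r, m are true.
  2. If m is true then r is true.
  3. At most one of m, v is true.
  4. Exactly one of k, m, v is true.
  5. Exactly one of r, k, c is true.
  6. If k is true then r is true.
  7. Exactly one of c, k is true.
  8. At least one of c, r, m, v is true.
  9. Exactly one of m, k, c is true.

c = True, m = False, r = False, k = False, v = True

  (1) {c, r, m}: 1/3 true — not all ✓
  (2) m=F ⇒ r: vacuous ✓
  (3) {m, v}: 1 true — at most one ✓
  (4) {k, m, v}: 1 true — exactly one ✓
  (5) {r, k, c}: 1 true — exactly one ✓
  (6) k=F ⇒ r: vacuous ✓
  (7) {c, k}: 1 true — exactly one ✓
  (8) {c, r, m, v}: 2 true — at least one ✓
  (9) {m, k, c}: 1 true — exactly one ✓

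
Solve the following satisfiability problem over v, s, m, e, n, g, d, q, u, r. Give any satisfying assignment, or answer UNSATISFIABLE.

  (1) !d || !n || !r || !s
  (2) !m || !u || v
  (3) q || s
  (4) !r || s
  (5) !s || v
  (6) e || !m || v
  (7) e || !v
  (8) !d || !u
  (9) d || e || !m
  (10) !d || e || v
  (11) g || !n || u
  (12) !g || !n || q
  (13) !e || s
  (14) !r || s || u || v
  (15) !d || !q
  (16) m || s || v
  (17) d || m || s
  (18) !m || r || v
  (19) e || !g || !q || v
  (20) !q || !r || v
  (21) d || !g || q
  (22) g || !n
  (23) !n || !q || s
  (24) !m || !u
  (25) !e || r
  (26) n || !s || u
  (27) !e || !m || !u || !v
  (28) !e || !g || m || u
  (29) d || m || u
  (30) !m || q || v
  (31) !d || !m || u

Set v = True.
  then (e || !v) forces e = True.
  then (!e || s) forces s = True.
  then (!e || r) forces r = True.
Set m = True.
  then (!m || !u) forces u = False.
  then (n || !s || u) forces n = True.
  then (!d || !m || u) forces d = False.
  then (g || !n || u) forces g = True.
  then (!g || !n || q) forces q = True.
All clauses satisfied.

v = True, s = True, m = True, e = True, n = True, g = True, d = False, q = True, u = False, r = True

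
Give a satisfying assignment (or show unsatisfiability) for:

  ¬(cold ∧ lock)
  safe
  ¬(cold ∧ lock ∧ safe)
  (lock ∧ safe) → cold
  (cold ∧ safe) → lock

Unit clause (safe) forces safe = True.
Try cold = True:
  (¬cold ∨ lock ∨ ¬safe) forces lock = True.
  clause (¬cold ∨ ¬lock ∨ ¬safe) is falsified — backtrack.
So cold = False.
  then (cold ∨ ¬lock ∨ ¬safe) forces lock = False.
Check each clause:
  (safe): safe holds.
  (¬cold ∨ lock ∨ ¬safe): ¬cold holds.
  (cold ∨ ¬lock ∨ ¬safe): ¬lock holds.
  (¬cold ∨ ¬lock ∨ ¬safe): ¬cold holds.
  (¬cold ∨ ¬lock): ¬cold holds.
All clauses satisfied.

safe=T, cold=F, lock=F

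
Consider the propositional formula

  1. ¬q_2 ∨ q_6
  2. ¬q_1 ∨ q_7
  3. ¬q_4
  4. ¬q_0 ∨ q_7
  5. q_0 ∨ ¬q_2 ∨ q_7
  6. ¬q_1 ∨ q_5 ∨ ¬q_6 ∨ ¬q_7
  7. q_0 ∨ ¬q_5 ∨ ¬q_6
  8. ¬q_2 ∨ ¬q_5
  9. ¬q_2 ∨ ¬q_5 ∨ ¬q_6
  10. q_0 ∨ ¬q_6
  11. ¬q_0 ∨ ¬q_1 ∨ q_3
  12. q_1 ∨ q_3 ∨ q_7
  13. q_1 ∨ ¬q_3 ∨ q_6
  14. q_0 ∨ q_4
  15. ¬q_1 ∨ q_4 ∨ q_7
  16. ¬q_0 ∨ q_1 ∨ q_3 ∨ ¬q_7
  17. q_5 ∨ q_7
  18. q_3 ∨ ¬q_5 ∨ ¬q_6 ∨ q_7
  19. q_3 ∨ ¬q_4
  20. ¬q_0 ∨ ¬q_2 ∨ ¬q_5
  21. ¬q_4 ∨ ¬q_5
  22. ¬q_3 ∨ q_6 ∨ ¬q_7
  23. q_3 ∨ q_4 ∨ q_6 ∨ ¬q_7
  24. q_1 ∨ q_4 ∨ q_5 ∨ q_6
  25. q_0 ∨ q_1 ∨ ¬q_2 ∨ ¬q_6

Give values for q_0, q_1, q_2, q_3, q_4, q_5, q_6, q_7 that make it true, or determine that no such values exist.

q_0=T; q_1=T; q_2=F; q_3=T; q_4=F; q_5=T; q_6=T; q_7=T

Unit clause (¬q_4) forces q_4 = False.
In (q_0 ∨ q_4) only q_0 is left, so q_0 = True.
In (¬q_0 ∨ q_7) only q_7 is left, so q_7 = True.
Set q_1 = True.
  then (¬q_0 ∨ ¬q_1 ∨ q_3) forces q_3 = True.
  then (¬q_3 ∨ q_6 ∨ ¬q_7) forces q_6 = True.
  then (¬q_1 ∨ q_5 ∨ ¬q_6 ∨ ¬q_7) forces q_5 = True.
  then (¬q_2 ∨ ¬q_5) forces q_2 = False.
All clauses satisfied.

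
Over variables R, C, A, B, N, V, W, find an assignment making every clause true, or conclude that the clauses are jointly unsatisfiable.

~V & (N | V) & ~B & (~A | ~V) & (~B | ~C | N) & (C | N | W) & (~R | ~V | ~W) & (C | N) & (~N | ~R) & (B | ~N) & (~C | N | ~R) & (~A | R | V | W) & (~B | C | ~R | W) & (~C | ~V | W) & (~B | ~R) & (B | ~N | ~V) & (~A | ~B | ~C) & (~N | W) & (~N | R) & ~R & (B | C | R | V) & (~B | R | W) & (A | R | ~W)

Case R = True:
  Clause (~R) is falsified — contradiction.
Case R = False:
  (~V) forces V = False.
  (N | V) forces N = True.
  Clause (~N | R) is falsified — contradiction.
Both cases fail, so the formula is unsatisfiable.

The formula is unsatisfiable.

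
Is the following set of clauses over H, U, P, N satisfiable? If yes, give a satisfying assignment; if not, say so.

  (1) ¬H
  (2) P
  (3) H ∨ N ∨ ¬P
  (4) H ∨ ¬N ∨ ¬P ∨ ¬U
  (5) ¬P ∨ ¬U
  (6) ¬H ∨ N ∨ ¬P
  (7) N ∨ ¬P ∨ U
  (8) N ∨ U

H = False; U = False; P = True; N = True

Unit clause (¬H) forces H = False.
Unit clause (P) forces P = True.
In (H ∨ N ∨ ¬P) only N is left, so N = True.
In (H ∨ ¬N ∨ ¬P ∨ ¬U) only ¬U is left, so U = False.
Check each clause:
  (¬H): ¬H holds.
  (P): P holds.
  (H ∨ N ∨ ¬P): N holds.
  (H ∨ ¬N ∨ ¬P ∨ ¬U): ¬U holds.
  (¬P ∨ ¬U): ¬U holds.
  (¬H ∨ N ∨ ¬P): ¬H holds.
  (N ∨ ¬P ∨ U): N holds.
  (N ∨ U): N holds.
All clauses satisfied.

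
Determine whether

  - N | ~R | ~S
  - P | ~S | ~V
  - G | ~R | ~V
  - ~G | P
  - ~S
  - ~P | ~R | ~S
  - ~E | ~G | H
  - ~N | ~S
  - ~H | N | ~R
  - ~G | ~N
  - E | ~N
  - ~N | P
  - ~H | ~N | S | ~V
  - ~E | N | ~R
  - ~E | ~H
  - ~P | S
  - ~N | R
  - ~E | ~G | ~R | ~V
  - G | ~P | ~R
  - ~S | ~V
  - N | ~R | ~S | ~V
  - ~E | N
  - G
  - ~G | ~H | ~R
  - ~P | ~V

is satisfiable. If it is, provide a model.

Case G = True:
  (~G | P) forces P = True.
  (~S) forces S = False.
  Clause (~P | S) is falsified — contradiction.
Case G = False:
  Clause (G) is falsified — contradiction.
Both cases fail, so the formula is unsatisfiable.

No satisfying assignment exists.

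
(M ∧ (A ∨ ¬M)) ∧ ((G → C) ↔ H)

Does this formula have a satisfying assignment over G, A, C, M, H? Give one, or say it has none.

G=F; A=T; C=F; M=T; H=T

  M ∧ (A ∨ ¬M) = True
    A ∨ ¬M = True
      ¬M = False
  (G → C) ↔ H = True
    G → C = True
Both conjuncts True, so the formula holds.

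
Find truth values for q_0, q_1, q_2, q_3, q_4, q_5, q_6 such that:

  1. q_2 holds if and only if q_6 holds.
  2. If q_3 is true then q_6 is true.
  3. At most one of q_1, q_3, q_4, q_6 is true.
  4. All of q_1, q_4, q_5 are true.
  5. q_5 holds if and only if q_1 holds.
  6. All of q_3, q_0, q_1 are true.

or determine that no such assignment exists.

Case q_3 = True:
  (2) with q_3=T forces q_6 = True.
  Constraint (3) is violated (q_3=T, q_6=T) — contradiction.
Case q_3 = False:
  Constraint (6) is violated (q_3=F) — contradiction.
Both cases fail — unsatisfiable.

Unsatisfiable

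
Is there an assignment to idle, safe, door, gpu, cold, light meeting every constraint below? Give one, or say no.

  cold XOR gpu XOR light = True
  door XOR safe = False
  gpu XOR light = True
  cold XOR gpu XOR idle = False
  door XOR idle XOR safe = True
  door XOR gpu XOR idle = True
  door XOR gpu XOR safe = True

idle = True, safe = True, door = True, gpu = True, cold = False, light = False

cold XOR gpu XOR light = F XOR T XOR F = True ✓
door XOR safe = T XOR T = False ✓
gpu XOR light = T XOR F = True ✓
cold XOR gpu XOR idle = F XOR T XOR T = False ✓
door XOR idle XOR safe = T XOR T XOR T = True ✓
door XOR gpu XOR idle = T XOR T XOR T = True ✓
door XOR gpu XOR safe = T XOR T XOR T = True ✓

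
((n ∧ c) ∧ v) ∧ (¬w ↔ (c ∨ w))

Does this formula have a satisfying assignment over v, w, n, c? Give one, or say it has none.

v: True; w: False; n: True; c: True

  (n ∧ c) ∧ v = True
    n ∧ c = True
  ¬w ↔ (c ∨ w) = True
    ¬w = True
    c ∨ w = True
Both conjuncts True, so the formula holds.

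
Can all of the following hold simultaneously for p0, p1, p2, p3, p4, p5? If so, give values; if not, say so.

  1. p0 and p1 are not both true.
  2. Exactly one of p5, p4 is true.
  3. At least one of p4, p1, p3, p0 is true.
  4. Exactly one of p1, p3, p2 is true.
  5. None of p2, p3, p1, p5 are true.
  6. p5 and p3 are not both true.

Case p1 = True:
  Constraint (5) is violated (p1=T) — contradiction.
Case p1 = False:
  (5) forces p2 = False.
  (4) with p1=F, p2=F forces p3 = True.
  Constraint (5) is violated (p3=T) — contradiction.
Both cases fail — unsatisfiable.

Unsatisfiable — no assignment works.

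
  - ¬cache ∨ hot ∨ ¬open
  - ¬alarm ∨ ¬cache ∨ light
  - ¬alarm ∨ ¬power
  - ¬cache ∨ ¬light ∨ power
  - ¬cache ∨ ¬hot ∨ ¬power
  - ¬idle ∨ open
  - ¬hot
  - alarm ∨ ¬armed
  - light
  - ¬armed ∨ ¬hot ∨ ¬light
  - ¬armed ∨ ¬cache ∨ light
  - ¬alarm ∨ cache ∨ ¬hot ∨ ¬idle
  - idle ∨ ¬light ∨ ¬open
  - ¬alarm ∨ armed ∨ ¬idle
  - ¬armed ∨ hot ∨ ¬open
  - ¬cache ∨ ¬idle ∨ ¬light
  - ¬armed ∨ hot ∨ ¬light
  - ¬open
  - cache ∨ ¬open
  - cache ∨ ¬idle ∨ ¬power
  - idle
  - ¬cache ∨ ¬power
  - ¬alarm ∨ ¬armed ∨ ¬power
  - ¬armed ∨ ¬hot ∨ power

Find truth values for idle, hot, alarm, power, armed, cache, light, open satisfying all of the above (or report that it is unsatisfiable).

Case idle = True:
  (¬idle ∨ open) forces open = True.
  Clause (¬open) is falsified — contradiction.
Case idle = False:
  Clause (idle) is falsified — contradiction.
Both cases fail, so the formula is unsatisfiable.

UNSATISFIABLE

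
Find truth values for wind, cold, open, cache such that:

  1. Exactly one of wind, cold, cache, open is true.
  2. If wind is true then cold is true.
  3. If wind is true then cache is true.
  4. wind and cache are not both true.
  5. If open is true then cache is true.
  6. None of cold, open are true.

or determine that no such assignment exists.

wind=F; cold=F; open=F; cache=T

  (1) {wind, cold, cache, open}: 1 true — exactly one ✓
  (2) wind=F ⇒ cold: vacuous ✓
  (3) wind=F ⇒ cache: vacuous ✓
  (4) wind=F, cache=T — not both ✓
  (5) open=F ⇒ cache: vacuous ✓
  (6) {cold, open}: 0 true — none ✓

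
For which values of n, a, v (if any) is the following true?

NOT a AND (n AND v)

n = True; a = False; v = True

  NOT a = True
  n AND v = True
Both conjuncts True, so the formula holds.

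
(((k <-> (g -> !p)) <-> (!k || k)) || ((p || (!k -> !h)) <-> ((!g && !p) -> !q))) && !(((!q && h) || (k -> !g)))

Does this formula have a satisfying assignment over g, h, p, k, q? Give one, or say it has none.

g=T; h=F; p=T; k=T; q=F

  ((k <-> (g -> !p)) <-> (!k || k)) || ((p || (!k -> !h)) <-> ((!g && !p) -> !q)) = True
    (k <-> (g -> !p)) <-> (!k || k) = False
      k <-> (g -> !p) = False
        g -> !p = False
          !p = False
      !k || k = True
        !k = False
    (p || (!k -> !h)) <-> ((!g && !p) -> !q) = True
      p || (!k -> !h) = True
        !k -> !h = True
          !k = False
          !h = True
      (!g && !p) -> !q = True
        !g && !p = False
          !g = False
          !p = False
        !q = True
  !(((!q && h) || (k -> !g))) = True
    (!q && h) || (k -> !g) = False
      !q && h = False
        !q = True
      k -> !g = False
        !g = False
Both conjuncts True, so the formula holds.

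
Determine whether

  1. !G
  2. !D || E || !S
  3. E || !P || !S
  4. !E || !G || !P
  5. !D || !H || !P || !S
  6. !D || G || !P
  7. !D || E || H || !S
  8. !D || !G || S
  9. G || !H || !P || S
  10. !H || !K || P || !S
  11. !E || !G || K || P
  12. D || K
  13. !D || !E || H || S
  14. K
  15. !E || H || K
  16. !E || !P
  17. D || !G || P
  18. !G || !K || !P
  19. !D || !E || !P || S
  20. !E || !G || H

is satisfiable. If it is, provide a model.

Unit clause (!G) forces G = False.
Unit clause (K) forces K = True.
Set S = False.
Set D = False.
Set P = False.
Set E = True.
Set H = True.
All clauses satisfied.

S: False, K: True, G: False, D: False, P: False, E: True, H: True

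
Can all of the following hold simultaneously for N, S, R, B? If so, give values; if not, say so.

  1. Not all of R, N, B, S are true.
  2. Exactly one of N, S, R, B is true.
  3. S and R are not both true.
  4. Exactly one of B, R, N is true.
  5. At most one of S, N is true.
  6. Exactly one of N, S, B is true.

N = True, S = False, R = False, B = False

  (1) {R, N, B, S}: 1/4 true — not all ✓
  (2) {N, S, R, B}: 1 true — exactly one ✓
  (3) S=F, R=F — not both ✓
  (4) {B, R, N}: 1 true — exactly one ✓
  (5) {S, N}: 1 true — at most one ✓
  (6) {N, S, B}: 1 true — exactly one ✓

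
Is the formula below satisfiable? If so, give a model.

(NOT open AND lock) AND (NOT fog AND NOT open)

lock = True, fog = False, open = False

  NOT open AND lock = True
    NOT open = True
  NOT fog AND NOT open = True
    NOT fog = True
    NOT open = True
Both conjuncts True, so the formula holds.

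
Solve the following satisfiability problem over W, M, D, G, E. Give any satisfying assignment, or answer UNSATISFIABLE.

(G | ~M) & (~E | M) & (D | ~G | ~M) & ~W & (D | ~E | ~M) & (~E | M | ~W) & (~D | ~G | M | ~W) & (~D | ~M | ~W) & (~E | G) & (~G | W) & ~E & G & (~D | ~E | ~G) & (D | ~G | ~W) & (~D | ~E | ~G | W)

The formula is unsatisfiable.

Case W = True:
  Clause (~W) is falsified — contradiction.
Case W = False:
  (~G | W) forces G = False.
  Clause (G) is falsified — contradiction.
Both cases fail, so the formula is unsatisfiable.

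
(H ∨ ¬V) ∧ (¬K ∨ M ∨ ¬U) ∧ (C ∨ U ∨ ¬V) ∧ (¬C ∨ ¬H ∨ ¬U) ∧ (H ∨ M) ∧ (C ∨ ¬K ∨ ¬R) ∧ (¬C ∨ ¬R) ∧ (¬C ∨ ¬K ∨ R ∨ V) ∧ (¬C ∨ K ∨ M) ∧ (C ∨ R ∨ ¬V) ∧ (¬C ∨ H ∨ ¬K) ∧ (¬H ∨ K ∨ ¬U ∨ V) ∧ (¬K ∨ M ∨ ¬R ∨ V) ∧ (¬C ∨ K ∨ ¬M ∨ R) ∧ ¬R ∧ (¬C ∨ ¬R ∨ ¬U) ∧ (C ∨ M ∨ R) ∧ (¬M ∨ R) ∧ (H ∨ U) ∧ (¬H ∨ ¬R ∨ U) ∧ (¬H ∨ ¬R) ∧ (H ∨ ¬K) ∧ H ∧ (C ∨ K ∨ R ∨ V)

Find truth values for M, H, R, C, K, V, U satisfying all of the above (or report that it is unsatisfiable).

Unit clause (¬R) forces R = False.
In (¬M ∨ R) only ¬M is left, so M = False.
Unit clause (H) forces H = True.
In (C ∨ M ∨ R) only C is left, so C = True.
In (¬C ∨ ¬H ∨ ¬U) only ¬U is left, so U = False.
In (¬C ∨ K ∨ M) only K is left, so K = True.
In (¬C ∨ ¬K ∨ R ∨ V) only V is left, so V = True.
All clauses satisfied.

M = False, H = True, R = False, C = True, K = True, V = True, U = False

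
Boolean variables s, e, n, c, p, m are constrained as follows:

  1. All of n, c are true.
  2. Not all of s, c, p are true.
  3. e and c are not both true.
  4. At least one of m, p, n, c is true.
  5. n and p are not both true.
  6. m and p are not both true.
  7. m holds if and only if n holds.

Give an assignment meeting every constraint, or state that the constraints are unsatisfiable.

s=T, e=F, n=T, c=T, p=F, m=T

  (1) {n, c}: all 2 true ✓
  (2) {s, c, p}: 2/3 true — not all ✓
  (3) e=F, c=T — not both ✓
  (4) {m, p, n, c}: 3 true — at least one ✓
  (5) n=T, p=F — not both ✓
  (6) m=T, p=F — not both ✓
  (7) m=T, n=T — same ✓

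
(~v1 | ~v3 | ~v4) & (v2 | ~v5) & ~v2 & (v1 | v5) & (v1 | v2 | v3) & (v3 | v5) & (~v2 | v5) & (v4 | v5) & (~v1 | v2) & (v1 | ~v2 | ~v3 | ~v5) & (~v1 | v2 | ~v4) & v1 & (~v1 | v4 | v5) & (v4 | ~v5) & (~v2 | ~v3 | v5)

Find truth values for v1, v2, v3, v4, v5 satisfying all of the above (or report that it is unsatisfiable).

UNSATISFIABLE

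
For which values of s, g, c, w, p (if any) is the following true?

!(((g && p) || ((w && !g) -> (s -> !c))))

s=T, g=F, c=T, w=T, p=F

  !(((g && p) || ((w && !g) -> (s -> !c)))) = True
    (g && p) || ((w && !g) -> (s -> !c)) = False
      g && p = False
      (w && !g) -> (s -> !c) = False
        w && !g = True
          !g = True
        s -> !c = False
          !c = False
The formula evaluates to True.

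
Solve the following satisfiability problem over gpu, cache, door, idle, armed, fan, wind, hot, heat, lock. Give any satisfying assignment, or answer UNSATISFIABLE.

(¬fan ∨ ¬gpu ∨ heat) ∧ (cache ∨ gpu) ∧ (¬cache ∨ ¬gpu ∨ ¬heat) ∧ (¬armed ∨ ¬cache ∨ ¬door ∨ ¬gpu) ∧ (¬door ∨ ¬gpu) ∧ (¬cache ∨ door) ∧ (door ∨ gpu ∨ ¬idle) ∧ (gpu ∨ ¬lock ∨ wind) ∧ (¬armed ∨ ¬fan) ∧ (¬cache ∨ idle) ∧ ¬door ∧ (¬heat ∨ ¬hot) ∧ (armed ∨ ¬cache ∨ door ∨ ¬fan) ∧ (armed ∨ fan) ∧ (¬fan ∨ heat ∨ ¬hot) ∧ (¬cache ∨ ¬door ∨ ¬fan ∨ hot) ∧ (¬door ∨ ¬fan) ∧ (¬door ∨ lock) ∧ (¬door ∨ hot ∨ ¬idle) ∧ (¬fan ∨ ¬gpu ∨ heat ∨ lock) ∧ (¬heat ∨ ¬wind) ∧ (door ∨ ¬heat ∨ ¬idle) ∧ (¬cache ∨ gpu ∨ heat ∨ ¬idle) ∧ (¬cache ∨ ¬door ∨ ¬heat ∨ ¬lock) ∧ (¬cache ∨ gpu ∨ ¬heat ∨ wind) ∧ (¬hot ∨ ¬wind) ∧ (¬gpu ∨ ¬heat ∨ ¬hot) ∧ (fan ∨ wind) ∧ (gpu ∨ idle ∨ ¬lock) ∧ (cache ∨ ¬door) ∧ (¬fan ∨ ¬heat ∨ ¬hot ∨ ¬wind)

gpu = True; cache = False; door = False; idle = False; armed = False; fan = True; wind = False; hot = False; heat = True; lock = False

Unit clause (¬door) forces door = False.
In (¬cache ∨ door) only ¬cache is left, so cache = False.
In (cache ∨ gpu) only gpu is left, so gpu = True.
Set idle = False.
Set armed = False.
  then (armed ∨ fan) forces fan = True.
  then (¬fan ∨ ¬gpu ∨ heat) forces heat = True.
  then (¬heat ∨ ¬hot) forces hot = False.
  then (¬heat ∨ ¬wind) forces wind = False.
Set lock = False.
All clauses satisfied.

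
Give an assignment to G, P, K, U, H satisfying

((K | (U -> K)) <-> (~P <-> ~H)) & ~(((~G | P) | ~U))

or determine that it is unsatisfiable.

G = True, P = False, K = True, U = True, H = False

  (K | (U -> K)) <-> (~P <-> ~H) = True
    K | (U -> K) = True
      U -> K = True
    ~P <-> ~H = True
      ~P = True
      ~H = True
  ~(((~G | P) | ~U)) = True
    (~G | P) | ~U = False
      ~G | P = False
        ~G = False
      ~U = False
Both conjuncts True, so the formula holds.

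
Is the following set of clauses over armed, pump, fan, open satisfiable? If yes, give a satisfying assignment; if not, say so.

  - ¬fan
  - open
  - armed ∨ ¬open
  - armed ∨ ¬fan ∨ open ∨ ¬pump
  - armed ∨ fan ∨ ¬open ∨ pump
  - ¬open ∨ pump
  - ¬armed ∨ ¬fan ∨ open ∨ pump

Unit clause (¬fan) forces fan = False.
Unit clause (open) forces open = True.
In (armed ∨ ¬open) only armed is left, so armed = True.
In (¬open ∨ pump) only pump is left, so pump = True.
Check each clause:
  (¬fan): ¬fan holds.
  (open): open holds.
  (armed ∨ ¬open): armed holds.
  (armed ∨ ¬fan ∨ open ∨ ¬pump): armed holds.
  (armed ∨ fan ∨ ¬open ∨ pump): armed holds.
  (¬open ∨ pump): pump holds.
  (¬armed ∨ ¬fan ∨ open ∨ pump): ¬fan holds.
All clauses satisfied.

armed = True, pump = True, fan = False, open = True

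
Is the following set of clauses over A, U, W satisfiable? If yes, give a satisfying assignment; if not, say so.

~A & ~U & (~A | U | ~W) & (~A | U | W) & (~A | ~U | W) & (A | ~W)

Unit clause (~A) forces A = False.
Unit clause (~U) forces U = False.
In (A | ~W) only ~W is left, so W = False.
Check each clause:
  (~A): ~A holds.
  (~U): ~U holds.
  (~A | U | ~W): ~A holds.
  (~A | U | W): ~A holds.
  (~A | ~U | W): ~A holds.
  (A | ~W): ~W holds.
All clauses satisfied.

A = False, U = False, W = False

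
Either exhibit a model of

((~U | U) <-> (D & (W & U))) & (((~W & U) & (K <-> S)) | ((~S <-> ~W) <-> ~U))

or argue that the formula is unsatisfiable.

S = False, U = True, D = True, K = False, W = True

  (~U | U) <-> (D & (W & U)) = True
    ~U | U = True
      ~U = False
    D & (W & U) = True
      W & U = True
  ((~W & U) & (K <-> S)) | ((~S <-> ~W) <-> ~U) = True
    (~W & U) & (K <-> S) = False
      ~W & U = False
        ~W = False
      K <-> S = True
    (~S <-> ~W) <-> ~U = True
      ~S <-> ~W = False
        ~S = True
        ~W = False
      ~U = False
Both conjuncts True, so the formula holds.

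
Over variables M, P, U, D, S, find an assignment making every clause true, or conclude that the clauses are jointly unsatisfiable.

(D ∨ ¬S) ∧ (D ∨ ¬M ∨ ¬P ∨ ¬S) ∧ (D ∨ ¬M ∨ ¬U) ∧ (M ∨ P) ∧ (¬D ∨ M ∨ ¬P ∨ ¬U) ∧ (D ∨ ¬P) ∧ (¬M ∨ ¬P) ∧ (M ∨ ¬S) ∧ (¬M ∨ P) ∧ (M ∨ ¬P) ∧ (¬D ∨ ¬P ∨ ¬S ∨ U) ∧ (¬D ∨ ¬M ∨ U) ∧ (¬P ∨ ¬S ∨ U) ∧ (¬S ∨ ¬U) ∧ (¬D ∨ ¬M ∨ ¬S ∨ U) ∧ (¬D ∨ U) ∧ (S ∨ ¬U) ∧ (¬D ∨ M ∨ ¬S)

Case M = True:
  (¬M ∨ ¬P) forces P = False.
  Clause (¬M ∨ P) is falsified — contradiction.
Case M = False:
  (M ∨ P) forces P = True.
  Clause (M ∨ ¬P) is falsified — contradiction.
Both cases fail, so the formula is unsatisfiable.

Unsatisfiable — no assignment works.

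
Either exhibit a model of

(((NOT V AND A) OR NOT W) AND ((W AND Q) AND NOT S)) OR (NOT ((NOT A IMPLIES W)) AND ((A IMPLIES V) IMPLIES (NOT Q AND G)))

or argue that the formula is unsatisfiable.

Q: False, W: False, S: False, A: False, V: True, G: True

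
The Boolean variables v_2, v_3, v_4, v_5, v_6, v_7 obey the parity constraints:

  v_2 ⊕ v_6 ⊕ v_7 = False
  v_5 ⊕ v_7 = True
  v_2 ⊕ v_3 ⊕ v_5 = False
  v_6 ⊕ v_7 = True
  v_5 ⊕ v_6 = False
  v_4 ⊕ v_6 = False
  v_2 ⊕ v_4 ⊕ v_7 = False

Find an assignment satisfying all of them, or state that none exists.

v_2: True; v_3: False; v_4: True; v_5: True; v_6: True; v_7: False

v_2 ⊕ v_6 ⊕ v_7 = T ⊕ T ⊕ F = False ✓
v_5 ⊕ v_7 = T ⊕ F = True ✓
v_2 ⊕ v_3 ⊕ v_5 = T ⊕ F ⊕ T = False ✓
v_6 ⊕ v_7 = T ⊕ F = True ✓
v_5 ⊕ v_6 = T ⊕ T = False ✓
v_4 ⊕ v_6 = T ⊕ T = False ✓
v_2 ⊕ v_4 ⊕ v_7 = T ⊕ T ⊕ F = False ✓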